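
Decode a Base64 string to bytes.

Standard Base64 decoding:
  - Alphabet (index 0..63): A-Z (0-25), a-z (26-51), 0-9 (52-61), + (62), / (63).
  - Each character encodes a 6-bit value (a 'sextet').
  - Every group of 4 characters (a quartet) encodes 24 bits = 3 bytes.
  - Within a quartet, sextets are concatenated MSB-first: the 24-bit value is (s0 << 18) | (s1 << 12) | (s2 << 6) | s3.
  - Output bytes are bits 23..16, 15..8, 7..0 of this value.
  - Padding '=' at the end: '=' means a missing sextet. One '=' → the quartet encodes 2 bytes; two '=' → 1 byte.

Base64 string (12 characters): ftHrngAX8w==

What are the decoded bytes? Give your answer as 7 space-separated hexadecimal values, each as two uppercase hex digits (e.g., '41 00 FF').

Answer: 7E D1 EB 9E 00 17 F3

Derivation:
After char 0 ('f'=31): chars_in_quartet=1 acc=0x1F bytes_emitted=0
After char 1 ('t'=45): chars_in_quartet=2 acc=0x7ED bytes_emitted=0
After char 2 ('H'=7): chars_in_quartet=3 acc=0x1FB47 bytes_emitted=0
After char 3 ('r'=43): chars_in_quartet=4 acc=0x7ED1EB -> emit 7E D1 EB, reset; bytes_emitted=3
After char 4 ('n'=39): chars_in_quartet=1 acc=0x27 bytes_emitted=3
After char 5 ('g'=32): chars_in_quartet=2 acc=0x9E0 bytes_emitted=3
After char 6 ('A'=0): chars_in_quartet=3 acc=0x27800 bytes_emitted=3
After char 7 ('X'=23): chars_in_quartet=4 acc=0x9E0017 -> emit 9E 00 17, reset; bytes_emitted=6
After char 8 ('8'=60): chars_in_quartet=1 acc=0x3C bytes_emitted=6
After char 9 ('w'=48): chars_in_quartet=2 acc=0xF30 bytes_emitted=6
Padding '==': partial quartet acc=0xF30 -> emit F3; bytes_emitted=7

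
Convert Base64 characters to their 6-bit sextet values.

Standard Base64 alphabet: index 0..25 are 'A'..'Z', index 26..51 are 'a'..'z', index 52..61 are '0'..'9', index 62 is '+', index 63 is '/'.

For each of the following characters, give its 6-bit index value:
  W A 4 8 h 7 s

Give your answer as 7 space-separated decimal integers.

Answer: 22 0 56 60 33 59 44

Derivation:
'W': A..Z range, ord('W') − ord('A') = 22
'A': A..Z range, ord('A') − ord('A') = 0
'4': 0..9 range, 52 + ord('4') − ord('0') = 56
'8': 0..9 range, 52 + ord('8') − ord('0') = 60
'h': a..z range, 26 + ord('h') − ord('a') = 33
'7': 0..9 range, 52 + ord('7') − ord('0') = 59
's': a..z range, 26 + ord('s') − ord('a') = 44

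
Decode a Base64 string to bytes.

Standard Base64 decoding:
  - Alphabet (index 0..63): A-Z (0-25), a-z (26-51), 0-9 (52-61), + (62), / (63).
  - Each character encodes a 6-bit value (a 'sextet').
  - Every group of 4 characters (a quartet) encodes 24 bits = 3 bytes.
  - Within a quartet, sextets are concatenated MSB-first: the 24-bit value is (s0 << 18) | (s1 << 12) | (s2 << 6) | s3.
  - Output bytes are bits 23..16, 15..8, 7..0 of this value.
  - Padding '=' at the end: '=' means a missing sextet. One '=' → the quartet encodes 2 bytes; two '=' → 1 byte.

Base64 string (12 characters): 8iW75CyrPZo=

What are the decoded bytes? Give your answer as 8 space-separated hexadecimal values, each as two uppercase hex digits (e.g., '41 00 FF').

Answer: F2 25 BB E4 2C AB 3D 9A

Derivation:
After char 0 ('8'=60): chars_in_quartet=1 acc=0x3C bytes_emitted=0
After char 1 ('i'=34): chars_in_quartet=2 acc=0xF22 bytes_emitted=0
After char 2 ('W'=22): chars_in_quartet=3 acc=0x3C896 bytes_emitted=0
After char 3 ('7'=59): chars_in_quartet=4 acc=0xF225BB -> emit F2 25 BB, reset; bytes_emitted=3
After char 4 ('5'=57): chars_in_quartet=1 acc=0x39 bytes_emitted=3
After char 5 ('C'=2): chars_in_quartet=2 acc=0xE42 bytes_emitted=3
After char 6 ('y'=50): chars_in_quartet=3 acc=0x390B2 bytes_emitted=3
After char 7 ('r'=43): chars_in_quartet=4 acc=0xE42CAB -> emit E4 2C AB, reset; bytes_emitted=6
After char 8 ('P'=15): chars_in_quartet=1 acc=0xF bytes_emitted=6
After char 9 ('Z'=25): chars_in_quartet=2 acc=0x3D9 bytes_emitted=6
After char 10 ('o'=40): chars_in_quartet=3 acc=0xF668 bytes_emitted=6
Padding '=': partial quartet acc=0xF668 -> emit 3D 9A; bytes_emitted=8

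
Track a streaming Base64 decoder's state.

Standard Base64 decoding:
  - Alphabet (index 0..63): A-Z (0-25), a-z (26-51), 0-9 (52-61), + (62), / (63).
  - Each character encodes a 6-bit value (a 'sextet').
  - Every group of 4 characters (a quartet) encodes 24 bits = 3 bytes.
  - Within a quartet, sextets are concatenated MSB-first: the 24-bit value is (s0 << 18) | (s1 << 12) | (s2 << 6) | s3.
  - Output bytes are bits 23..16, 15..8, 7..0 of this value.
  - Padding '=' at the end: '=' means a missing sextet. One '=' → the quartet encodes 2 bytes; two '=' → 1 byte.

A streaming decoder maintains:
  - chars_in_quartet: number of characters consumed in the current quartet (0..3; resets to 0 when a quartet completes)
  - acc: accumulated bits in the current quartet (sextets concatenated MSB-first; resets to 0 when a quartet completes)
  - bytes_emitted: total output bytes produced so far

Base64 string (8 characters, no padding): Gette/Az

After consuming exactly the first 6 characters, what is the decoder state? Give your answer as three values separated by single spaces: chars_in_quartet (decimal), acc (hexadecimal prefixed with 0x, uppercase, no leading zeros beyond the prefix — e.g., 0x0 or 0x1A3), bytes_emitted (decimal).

After char 0 ('G'=6): chars_in_quartet=1 acc=0x6 bytes_emitted=0
After char 1 ('e'=30): chars_in_quartet=2 acc=0x19E bytes_emitted=0
After char 2 ('t'=45): chars_in_quartet=3 acc=0x67AD bytes_emitted=0
After char 3 ('t'=45): chars_in_quartet=4 acc=0x19EB6D -> emit 19 EB 6D, reset; bytes_emitted=3
After char 4 ('e'=30): chars_in_quartet=1 acc=0x1E bytes_emitted=3
After char 5 ('/'=63): chars_in_quartet=2 acc=0x7BF bytes_emitted=3

Answer: 2 0x7BF 3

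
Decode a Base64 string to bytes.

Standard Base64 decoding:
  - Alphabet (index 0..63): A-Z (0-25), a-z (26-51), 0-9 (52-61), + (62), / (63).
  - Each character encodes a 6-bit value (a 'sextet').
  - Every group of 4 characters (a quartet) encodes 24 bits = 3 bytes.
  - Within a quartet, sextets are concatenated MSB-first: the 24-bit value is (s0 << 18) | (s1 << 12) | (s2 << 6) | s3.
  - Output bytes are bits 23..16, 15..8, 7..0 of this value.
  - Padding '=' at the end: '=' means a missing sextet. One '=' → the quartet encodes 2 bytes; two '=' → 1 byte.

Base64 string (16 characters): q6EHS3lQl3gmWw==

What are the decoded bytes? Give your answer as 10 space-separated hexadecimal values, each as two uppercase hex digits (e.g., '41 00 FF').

After char 0 ('q'=42): chars_in_quartet=1 acc=0x2A bytes_emitted=0
After char 1 ('6'=58): chars_in_quartet=2 acc=0xABA bytes_emitted=0
After char 2 ('E'=4): chars_in_quartet=3 acc=0x2AE84 bytes_emitted=0
After char 3 ('H'=7): chars_in_quartet=4 acc=0xABA107 -> emit AB A1 07, reset; bytes_emitted=3
After char 4 ('S'=18): chars_in_quartet=1 acc=0x12 bytes_emitted=3
After char 5 ('3'=55): chars_in_quartet=2 acc=0x4B7 bytes_emitted=3
After char 6 ('l'=37): chars_in_quartet=3 acc=0x12DE5 bytes_emitted=3
After char 7 ('Q'=16): chars_in_quartet=4 acc=0x4B7950 -> emit 4B 79 50, reset; bytes_emitted=6
After char 8 ('l'=37): chars_in_quartet=1 acc=0x25 bytes_emitted=6
After char 9 ('3'=55): chars_in_quartet=2 acc=0x977 bytes_emitted=6
After char 10 ('g'=32): chars_in_quartet=3 acc=0x25DE0 bytes_emitted=6
After char 11 ('m'=38): chars_in_quartet=4 acc=0x977826 -> emit 97 78 26, reset; bytes_emitted=9
After char 12 ('W'=22): chars_in_quartet=1 acc=0x16 bytes_emitted=9
After char 13 ('w'=48): chars_in_quartet=2 acc=0x5B0 bytes_emitted=9
Padding '==': partial quartet acc=0x5B0 -> emit 5B; bytes_emitted=10

Answer: AB A1 07 4B 79 50 97 78 26 5B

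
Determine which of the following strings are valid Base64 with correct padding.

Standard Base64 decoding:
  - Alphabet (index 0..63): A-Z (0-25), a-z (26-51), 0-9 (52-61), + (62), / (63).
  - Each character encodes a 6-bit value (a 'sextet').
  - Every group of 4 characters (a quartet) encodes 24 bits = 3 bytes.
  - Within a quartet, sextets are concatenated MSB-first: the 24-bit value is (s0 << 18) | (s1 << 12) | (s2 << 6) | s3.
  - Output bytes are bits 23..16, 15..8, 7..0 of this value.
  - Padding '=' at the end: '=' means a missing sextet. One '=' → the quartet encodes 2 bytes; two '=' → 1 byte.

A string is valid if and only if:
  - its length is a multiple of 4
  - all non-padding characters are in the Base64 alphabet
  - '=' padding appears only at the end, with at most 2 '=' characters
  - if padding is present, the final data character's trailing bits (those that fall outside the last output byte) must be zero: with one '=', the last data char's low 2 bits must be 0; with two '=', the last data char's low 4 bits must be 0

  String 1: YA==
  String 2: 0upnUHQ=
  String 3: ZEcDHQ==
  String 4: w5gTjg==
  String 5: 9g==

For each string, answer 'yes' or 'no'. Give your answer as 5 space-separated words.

Answer: yes yes yes yes yes

Derivation:
String 1: 'YA==' → valid
String 2: '0upnUHQ=' → valid
String 3: 'ZEcDHQ==' → valid
String 4: 'w5gTjg==' → valid
String 5: '9g==' → valid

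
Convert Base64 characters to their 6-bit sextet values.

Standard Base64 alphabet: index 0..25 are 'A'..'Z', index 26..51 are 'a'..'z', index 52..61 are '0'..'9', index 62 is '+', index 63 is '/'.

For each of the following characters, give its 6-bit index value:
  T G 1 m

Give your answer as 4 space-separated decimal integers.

'T': A..Z range, ord('T') − ord('A') = 19
'G': A..Z range, ord('G') − ord('A') = 6
'1': 0..9 range, 52 + ord('1') − ord('0') = 53
'm': a..z range, 26 + ord('m') − ord('a') = 38

Answer: 19 6 53 38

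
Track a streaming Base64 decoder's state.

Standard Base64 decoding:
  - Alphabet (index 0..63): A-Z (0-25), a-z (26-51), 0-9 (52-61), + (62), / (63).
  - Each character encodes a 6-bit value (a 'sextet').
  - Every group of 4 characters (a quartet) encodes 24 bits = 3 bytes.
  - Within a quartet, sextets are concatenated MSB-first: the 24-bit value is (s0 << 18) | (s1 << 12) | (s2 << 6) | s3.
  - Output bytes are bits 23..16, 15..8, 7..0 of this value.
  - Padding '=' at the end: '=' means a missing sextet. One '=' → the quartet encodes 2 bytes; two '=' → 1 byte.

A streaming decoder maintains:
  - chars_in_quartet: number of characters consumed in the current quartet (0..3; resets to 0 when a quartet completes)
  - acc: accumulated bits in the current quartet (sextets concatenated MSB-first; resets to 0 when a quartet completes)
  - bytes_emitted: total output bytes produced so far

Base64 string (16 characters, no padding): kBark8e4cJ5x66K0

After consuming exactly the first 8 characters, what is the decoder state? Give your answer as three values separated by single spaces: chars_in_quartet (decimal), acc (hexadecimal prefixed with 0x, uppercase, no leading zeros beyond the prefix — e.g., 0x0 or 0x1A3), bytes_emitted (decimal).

After char 0 ('k'=36): chars_in_quartet=1 acc=0x24 bytes_emitted=0
After char 1 ('B'=1): chars_in_quartet=2 acc=0x901 bytes_emitted=0
After char 2 ('a'=26): chars_in_quartet=3 acc=0x2405A bytes_emitted=0
After char 3 ('r'=43): chars_in_quartet=4 acc=0x9016AB -> emit 90 16 AB, reset; bytes_emitted=3
After char 4 ('k'=36): chars_in_quartet=1 acc=0x24 bytes_emitted=3
After char 5 ('8'=60): chars_in_quartet=2 acc=0x93C bytes_emitted=3
After char 6 ('e'=30): chars_in_quartet=3 acc=0x24F1E bytes_emitted=3
After char 7 ('4'=56): chars_in_quartet=4 acc=0x93C7B8 -> emit 93 C7 B8, reset; bytes_emitted=6

Answer: 0 0x0 6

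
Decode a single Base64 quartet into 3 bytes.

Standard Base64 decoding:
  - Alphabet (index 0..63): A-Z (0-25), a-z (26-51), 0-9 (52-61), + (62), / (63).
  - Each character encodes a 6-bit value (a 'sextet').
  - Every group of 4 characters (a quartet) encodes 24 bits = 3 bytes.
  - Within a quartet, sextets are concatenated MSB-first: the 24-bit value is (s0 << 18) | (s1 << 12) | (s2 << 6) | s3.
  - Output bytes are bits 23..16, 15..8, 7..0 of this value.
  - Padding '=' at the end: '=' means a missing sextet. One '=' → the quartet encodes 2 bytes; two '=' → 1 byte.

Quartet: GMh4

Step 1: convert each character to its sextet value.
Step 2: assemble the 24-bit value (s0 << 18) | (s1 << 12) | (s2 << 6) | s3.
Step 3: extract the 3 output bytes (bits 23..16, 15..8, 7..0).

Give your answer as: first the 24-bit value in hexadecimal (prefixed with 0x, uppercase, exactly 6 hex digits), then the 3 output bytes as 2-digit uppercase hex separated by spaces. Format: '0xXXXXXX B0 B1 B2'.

Sextets: G=6, M=12, h=33, 4=56
24-bit: (6<<18) | (12<<12) | (33<<6) | 56
      = 0x180000 | 0x00C000 | 0x000840 | 0x000038
      = 0x18C878
Bytes: (v>>16)&0xFF=18, (v>>8)&0xFF=C8, v&0xFF=78

Answer: 0x18C878 18 C8 78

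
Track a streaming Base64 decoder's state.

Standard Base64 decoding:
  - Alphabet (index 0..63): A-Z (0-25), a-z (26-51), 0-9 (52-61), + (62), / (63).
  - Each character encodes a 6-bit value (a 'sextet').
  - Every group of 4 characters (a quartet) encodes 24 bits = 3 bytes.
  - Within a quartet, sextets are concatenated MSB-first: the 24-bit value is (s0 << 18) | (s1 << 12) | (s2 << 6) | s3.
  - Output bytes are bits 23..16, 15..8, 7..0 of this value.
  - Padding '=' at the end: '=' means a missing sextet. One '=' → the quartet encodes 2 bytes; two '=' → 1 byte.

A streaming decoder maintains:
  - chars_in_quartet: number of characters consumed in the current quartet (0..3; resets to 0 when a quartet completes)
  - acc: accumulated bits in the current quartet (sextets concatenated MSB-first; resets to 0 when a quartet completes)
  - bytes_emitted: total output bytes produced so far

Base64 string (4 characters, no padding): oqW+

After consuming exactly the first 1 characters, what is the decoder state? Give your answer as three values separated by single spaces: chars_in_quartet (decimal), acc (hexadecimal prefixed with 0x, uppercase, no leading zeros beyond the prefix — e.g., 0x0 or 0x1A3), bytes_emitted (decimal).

After char 0 ('o'=40): chars_in_quartet=1 acc=0x28 bytes_emitted=0

Answer: 1 0x28 0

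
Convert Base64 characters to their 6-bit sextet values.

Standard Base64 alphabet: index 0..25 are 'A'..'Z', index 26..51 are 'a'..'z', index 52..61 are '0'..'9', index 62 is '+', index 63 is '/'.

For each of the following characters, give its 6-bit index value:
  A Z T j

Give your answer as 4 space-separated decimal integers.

Answer: 0 25 19 35

Derivation:
'A': A..Z range, ord('A') − ord('A') = 0
'Z': A..Z range, ord('Z') − ord('A') = 25
'T': A..Z range, ord('T') − ord('A') = 19
'j': a..z range, 26 + ord('j') − ord('a') = 35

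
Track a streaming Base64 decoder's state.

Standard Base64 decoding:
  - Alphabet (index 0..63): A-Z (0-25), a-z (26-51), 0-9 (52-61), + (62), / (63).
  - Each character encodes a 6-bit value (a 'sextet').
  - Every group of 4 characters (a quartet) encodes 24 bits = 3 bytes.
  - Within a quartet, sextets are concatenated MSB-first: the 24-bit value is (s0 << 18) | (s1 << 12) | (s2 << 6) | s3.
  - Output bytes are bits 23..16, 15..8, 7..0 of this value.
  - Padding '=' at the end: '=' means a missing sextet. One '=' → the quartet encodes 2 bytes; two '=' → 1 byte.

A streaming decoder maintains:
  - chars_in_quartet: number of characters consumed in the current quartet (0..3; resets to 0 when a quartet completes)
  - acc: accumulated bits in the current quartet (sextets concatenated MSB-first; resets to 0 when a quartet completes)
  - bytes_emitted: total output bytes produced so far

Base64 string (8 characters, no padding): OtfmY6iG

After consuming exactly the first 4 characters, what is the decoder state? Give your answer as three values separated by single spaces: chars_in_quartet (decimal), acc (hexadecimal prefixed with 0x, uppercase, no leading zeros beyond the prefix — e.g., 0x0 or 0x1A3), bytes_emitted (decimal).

Answer: 0 0x0 3

Derivation:
After char 0 ('O'=14): chars_in_quartet=1 acc=0xE bytes_emitted=0
After char 1 ('t'=45): chars_in_quartet=2 acc=0x3AD bytes_emitted=0
After char 2 ('f'=31): chars_in_quartet=3 acc=0xEB5F bytes_emitted=0
After char 3 ('m'=38): chars_in_quartet=4 acc=0x3AD7E6 -> emit 3A D7 E6, reset; bytes_emitted=3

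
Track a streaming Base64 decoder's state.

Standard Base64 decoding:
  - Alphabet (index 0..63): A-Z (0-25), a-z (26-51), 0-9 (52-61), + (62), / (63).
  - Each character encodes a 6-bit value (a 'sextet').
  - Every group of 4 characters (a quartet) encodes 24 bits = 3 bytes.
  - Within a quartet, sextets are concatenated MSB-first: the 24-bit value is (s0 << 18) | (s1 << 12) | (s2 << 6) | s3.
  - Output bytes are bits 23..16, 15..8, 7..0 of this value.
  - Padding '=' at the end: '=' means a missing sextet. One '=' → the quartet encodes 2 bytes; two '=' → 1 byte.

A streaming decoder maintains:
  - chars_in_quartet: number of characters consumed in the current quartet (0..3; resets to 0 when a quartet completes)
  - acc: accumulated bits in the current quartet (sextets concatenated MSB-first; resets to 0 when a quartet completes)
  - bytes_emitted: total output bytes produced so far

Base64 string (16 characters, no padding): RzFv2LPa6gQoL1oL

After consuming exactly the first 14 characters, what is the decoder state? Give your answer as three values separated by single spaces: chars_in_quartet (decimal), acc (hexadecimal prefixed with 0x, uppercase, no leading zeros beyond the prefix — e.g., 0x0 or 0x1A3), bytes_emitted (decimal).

Answer: 2 0x2F5 9

Derivation:
After char 0 ('R'=17): chars_in_quartet=1 acc=0x11 bytes_emitted=0
After char 1 ('z'=51): chars_in_quartet=2 acc=0x473 bytes_emitted=0
After char 2 ('F'=5): chars_in_quartet=3 acc=0x11CC5 bytes_emitted=0
After char 3 ('v'=47): chars_in_quartet=4 acc=0x47316F -> emit 47 31 6F, reset; bytes_emitted=3
After char 4 ('2'=54): chars_in_quartet=1 acc=0x36 bytes_emitted=3
After char 5 ('L'=11): chars_in_quartet=2 acc=0xD8B bytes_emitted=3
After char 6 ('P'=15): chars_in_quartet=3 acc=0x362CF bytes_emitted=3
After char 7 ('a'=26): chars_in_quartet=4 acc=0xD8B3DA -> emit D8 B3 DA, reset; bytes_emitted=6
After char 8 ('6'=58): chars_in_quartet=1 acc=0x3A bytes_emitted=6
After char 9 ('g'=32): chars_in_quartet=2 acc=0xEA0 bytes_emitted=6
After char 10 ('Q'=16): chars_in_quartet=3 acc=0x3A810 bytes_emitted=6
After char 11 ('o'=40): chars_in_quartet=4 acc=0xEA0428 -> emit EA 04 28, reset; bytes_emitted=9
After char 12 ('L'=11): chars_in_quartet=1 acc=0xB bytes_emitted=9
After char 13 ('1'=53): chars_in_quartet=2 acc=0x2F5 bytes_emitted=9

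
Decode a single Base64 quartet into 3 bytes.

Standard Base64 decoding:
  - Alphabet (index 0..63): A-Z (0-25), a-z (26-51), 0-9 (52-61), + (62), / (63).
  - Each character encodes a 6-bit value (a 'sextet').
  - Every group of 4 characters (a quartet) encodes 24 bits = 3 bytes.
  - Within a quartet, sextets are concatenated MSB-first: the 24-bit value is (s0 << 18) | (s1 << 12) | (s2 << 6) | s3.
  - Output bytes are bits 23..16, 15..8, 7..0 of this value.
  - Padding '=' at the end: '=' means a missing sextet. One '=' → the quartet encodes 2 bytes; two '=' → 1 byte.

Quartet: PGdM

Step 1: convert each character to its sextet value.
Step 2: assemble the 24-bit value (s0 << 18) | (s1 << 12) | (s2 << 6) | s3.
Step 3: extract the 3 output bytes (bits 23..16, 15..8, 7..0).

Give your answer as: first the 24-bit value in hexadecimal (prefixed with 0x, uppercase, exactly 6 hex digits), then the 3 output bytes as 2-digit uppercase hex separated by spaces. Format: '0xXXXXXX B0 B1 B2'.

Answer: 0x3C674C 3C 67 4C

Derivation:
Sextets: P=15, G=6, d=29, M=12
24-bit: (15<<18) | (6<<12) | (29<<6) | 12
      = 0x3C0000 | 0x006000 | 0x000740 | 0x00000C
      = 0x3C674C
Bytes: (v>>16)&0xFF=3C, (v>>8)&0xFF=67, v&0xFF=4C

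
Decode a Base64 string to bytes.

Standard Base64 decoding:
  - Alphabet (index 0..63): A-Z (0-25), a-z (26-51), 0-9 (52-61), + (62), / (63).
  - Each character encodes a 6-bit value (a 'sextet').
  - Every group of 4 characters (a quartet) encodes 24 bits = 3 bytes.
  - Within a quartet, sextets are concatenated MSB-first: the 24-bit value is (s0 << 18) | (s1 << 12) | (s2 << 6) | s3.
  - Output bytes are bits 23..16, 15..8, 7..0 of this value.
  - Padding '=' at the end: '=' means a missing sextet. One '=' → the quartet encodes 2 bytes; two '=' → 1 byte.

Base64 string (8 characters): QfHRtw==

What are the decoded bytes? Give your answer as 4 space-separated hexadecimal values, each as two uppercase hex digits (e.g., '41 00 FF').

After char 0 ('Q'=16): chars_in_quartet=1 acc=0x10 bytes_emitted=0
After char 1 ('f'=31): chars_in_quartet=2 acc=0x41F bytes_emitted=0
After char 2 ('H'=7): chars_in_quartet=3 acc=0x107C7 bytes_emitted=0
After char 3 ('R'=17): chars_in_quartet=4 acc=0x41F1D1 -> emit 41 F1 D1, reset; bytes_emitted=3
After char 4 ('t'=45): chars_in_quartet=1 acc=0x2D bytes_emitted=3
After char 5 ('w'=48): chars_in_quartet=2 acc=0xB70 bytes_emitted=3
Padding '==': partial quartet acc=0xB70 -> emit B7; bytes_emitted=4

Answer: 41 F1 D1 B7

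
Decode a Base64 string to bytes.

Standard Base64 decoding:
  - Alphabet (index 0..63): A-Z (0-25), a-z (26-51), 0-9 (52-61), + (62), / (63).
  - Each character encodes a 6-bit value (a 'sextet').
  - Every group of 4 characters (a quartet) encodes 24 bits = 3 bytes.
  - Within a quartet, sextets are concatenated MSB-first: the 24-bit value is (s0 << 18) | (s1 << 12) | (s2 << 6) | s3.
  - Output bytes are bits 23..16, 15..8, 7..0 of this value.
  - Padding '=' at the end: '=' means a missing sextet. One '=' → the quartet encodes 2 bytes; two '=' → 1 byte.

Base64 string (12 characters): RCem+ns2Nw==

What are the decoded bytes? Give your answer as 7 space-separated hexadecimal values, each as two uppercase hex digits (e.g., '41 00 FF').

After char 0 ('R'=17): chars_in_quartet=1 acc=0x11 bytes_emitted=0
After char 1 ('C'=2): chars_in_quartet=2 acc=0x442 bytes_emitted=0
After char 2 ('e'=30): chars_in_quartet=3 acc=0x1109E bytes_emitted=0
After char 3 ('m'=38): chars_in_quartet=4 acc=0x4427A6 -> emit 44 27 A6, reset; bytes_emitted=3
After char 4 ('+'=62): chars_in_quartet=1 acc=0x3E bytes_emitted=3
After char 5 ('n'=39): chars_in_quartet=2 acc=0xFA7 bytes_emitted=3
After char 6 ('s'=44): chars_in_quartet=3 acc=0x3E9EC bytes_emitted=3
After char 7 ('2'=54): chars_in_quartet=4 acc=0xFA7B36 -> emit FA 7B 36, reset; bytes_emitted=6
After char 8 ('N'=13): chars_in_quartet=1 acc=0xD bytes_emitted=6
After char 9 ('w'=48): chars_in_quartet=2 acc=0x370 bytes_emitted=6
Padding '==': partial quartet acc=0x370 -> emit 37; bytes_emitted=7

Answer: 44 27 A6 FA 7B 36 37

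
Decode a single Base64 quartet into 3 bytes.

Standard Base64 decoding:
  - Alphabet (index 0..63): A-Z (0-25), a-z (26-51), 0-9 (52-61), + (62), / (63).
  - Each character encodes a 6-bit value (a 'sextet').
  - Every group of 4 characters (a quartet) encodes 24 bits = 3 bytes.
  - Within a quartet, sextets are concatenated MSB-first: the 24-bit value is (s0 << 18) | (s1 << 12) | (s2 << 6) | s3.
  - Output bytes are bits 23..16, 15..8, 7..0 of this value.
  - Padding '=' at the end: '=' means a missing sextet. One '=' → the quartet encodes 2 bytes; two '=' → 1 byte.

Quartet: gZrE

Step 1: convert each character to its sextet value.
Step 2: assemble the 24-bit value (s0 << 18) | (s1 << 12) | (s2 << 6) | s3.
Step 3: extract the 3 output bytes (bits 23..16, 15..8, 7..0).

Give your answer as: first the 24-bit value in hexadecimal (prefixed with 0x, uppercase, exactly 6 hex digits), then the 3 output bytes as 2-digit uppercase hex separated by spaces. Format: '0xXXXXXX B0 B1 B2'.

Sextets: g=32, Z=25, r=43, E=4
24-bit: (32<<18) | (25<<12) | (43<<6) | 4
      = 0x800000 | 0x019000 | 0x000AC0 | 0x000004
      = 0x819AC4
Bytes: (v>>16)&0xFF=81, (v>>8)&0xFF=9A, v&0xFF=C4

Answer: 0x819AC4 81 9A C4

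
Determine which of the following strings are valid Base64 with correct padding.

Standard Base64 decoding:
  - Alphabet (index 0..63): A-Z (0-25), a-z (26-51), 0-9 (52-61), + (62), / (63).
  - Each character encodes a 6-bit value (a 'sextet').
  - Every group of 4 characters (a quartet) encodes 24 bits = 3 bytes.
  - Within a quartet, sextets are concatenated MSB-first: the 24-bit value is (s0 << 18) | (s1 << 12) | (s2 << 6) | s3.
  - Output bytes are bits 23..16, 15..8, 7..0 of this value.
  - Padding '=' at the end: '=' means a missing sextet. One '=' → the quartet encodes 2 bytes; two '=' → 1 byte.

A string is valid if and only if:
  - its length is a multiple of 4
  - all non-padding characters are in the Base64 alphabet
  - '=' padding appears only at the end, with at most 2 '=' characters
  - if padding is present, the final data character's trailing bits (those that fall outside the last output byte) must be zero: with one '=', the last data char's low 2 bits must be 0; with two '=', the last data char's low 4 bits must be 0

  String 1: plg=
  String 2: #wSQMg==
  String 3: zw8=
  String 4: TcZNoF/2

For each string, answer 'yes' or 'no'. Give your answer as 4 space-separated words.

Answer: yes no yes yes

Derivation:
String 1: 'plg=' → valid
String 2: '#wSQMg==' → invalid (bad char(s): ['#'])
String 3: 'zw8=' → valid
String 4: 'TcZNoF/2' → valid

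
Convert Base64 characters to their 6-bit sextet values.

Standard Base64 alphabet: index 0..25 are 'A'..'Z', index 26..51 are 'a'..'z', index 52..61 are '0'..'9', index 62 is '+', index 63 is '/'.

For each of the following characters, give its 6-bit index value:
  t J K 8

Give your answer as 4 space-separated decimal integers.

't': a..z range, 26 + ord('t') − ord('a') = 45
'J': A..Z range, ord('J') − ord('A') = 9
'K': A..Z range, ord('K') − ord('A') = 10
'8': 0..9 range, 52 + ord('8') − ord('0') = 60

Answer: 45 9 10 60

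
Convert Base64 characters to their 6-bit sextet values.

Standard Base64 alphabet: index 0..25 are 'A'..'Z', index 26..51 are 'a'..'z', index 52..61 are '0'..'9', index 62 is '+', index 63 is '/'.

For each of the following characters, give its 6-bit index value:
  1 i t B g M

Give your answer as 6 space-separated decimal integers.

'1': 0..9 range, 52 + ord('1') − ord('0') = 53
'i': a..z range, 26 + ord('i') − ord('a') = 34
't': a..z range, 26 + ord('t') − ord('a') = 45
'B': A..Z range, ord('B') − ord('A') = 1
'g': a..z range, 26 + ord('g') − ord('a') = 32
'M': A..Z range, ord('M') − ord('A') = 12

Answer: 53 34 45 1 32 12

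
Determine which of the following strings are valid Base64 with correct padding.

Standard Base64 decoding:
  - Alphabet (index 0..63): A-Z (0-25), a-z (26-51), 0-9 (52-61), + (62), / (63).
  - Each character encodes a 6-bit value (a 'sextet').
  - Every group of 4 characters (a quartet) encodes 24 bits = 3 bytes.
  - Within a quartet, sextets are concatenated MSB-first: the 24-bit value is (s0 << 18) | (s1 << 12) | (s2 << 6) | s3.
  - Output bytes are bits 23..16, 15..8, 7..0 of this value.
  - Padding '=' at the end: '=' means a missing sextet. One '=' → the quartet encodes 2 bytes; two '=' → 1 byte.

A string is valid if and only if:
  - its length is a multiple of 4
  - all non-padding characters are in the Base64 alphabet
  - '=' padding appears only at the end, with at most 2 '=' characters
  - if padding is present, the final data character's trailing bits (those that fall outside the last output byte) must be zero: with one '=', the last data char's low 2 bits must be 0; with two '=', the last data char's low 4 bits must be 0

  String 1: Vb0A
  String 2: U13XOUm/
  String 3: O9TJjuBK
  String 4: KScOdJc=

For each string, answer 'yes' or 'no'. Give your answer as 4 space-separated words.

Answer: yes yes yes yes

Derivation:
String 1: 'Vb0A' → valid
String 2: 'U13XOUm/' → valid
String 3: 'O9TJjuBK' → valid
String 4: 'KScOdJc=' → valid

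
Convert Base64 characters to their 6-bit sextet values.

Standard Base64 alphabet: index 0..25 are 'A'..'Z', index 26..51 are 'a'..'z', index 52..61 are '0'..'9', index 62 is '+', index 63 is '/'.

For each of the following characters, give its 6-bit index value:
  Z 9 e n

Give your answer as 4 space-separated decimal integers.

Answer: 25 61 30 39

Derivation:
'Z': A..Z range, ord('Z') − ord('A') = 25
'9': 0..9 range, 52 + ord('9') − ord('0') = 61
'e': a..z range, 26 + ord('e') − ord('a') = 30
'n': a..z range, 26 + ord('n') − ord('a') = 39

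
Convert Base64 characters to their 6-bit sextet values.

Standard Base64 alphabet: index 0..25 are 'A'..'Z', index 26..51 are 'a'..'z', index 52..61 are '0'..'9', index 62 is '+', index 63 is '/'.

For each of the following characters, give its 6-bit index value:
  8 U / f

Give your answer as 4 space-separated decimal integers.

'8': 0..9 range, 52 + ord('8') − ord('0') = 60
'U': A..Z range, ord('U') − ord('A') = 20
'/': index 63
'f': a..z range, 26 + ord('f') − ord('a') = 31

Answer: 60 20 63 31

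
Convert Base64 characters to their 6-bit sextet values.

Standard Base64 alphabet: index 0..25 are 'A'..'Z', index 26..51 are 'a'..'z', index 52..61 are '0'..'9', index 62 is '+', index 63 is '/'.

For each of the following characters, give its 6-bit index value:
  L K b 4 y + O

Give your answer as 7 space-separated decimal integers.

Answer: 11 10 27 56 50 62 14

Derivation:
'L': A..Z range, ord('L') − ord('A') = 11
'K': A..Z range, ord('K') − ord('A') = 10
'b': a..z range, 26 + ord('b') − ord('a') = 27
'4': 0..9 range, 52 + ord('4') − ord('0') = 56
'y': a..z range, 26 + ord('y') − ord('a') = 50
'+': index 62
'O': A..Z range, ord('O') − ord('A') = 14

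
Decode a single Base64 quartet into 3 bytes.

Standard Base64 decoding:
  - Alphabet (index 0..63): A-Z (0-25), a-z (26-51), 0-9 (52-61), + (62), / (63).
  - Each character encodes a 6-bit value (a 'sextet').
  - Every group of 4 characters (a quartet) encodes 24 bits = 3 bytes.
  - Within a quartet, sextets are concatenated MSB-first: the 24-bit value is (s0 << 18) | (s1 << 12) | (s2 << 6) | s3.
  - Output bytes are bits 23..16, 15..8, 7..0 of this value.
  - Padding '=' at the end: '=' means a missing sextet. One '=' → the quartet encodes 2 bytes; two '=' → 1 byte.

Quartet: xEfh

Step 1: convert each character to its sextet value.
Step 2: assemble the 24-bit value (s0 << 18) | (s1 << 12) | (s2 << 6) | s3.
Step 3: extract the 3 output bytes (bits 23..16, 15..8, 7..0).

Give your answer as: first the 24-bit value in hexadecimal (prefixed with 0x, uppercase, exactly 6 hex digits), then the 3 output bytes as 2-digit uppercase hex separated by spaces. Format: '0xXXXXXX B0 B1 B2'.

Answer: 0xC447E1 C4 47 E1

Derivation:
Sextets: x=49, E=4, f=31, h=33
24-bit: (49<<18) | (4<<12) | (31<<6) | 33
      = 0xC40000 | 0x004000 | 0x0007C0 | 0x000021
      = 0xC447E1
Bytes: (v>>16)&0xFF=C4, (v>>8)&0xFF=47, v&0xFF=E1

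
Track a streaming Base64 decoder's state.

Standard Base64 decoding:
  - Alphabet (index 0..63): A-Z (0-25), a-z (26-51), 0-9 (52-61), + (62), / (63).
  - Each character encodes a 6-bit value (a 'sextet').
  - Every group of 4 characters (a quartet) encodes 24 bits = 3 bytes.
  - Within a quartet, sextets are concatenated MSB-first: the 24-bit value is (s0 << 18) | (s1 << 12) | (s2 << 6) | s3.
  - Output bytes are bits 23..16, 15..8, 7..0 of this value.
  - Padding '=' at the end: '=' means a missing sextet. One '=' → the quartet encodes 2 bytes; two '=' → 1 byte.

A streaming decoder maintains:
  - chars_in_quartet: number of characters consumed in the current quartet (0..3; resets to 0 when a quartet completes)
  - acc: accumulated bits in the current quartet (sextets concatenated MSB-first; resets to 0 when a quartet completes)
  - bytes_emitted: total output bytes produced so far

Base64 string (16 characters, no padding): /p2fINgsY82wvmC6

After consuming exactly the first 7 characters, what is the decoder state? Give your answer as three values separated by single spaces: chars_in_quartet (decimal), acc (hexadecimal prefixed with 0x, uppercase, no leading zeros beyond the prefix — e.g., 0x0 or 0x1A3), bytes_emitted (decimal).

After char 0 ('/'=63): chars_in_quartet=1 acc=0x3F bytes_emitted=0
After char 1 ('p'=41): chars_in_quartet=2 acc=0xFE9 bytes_emitted=0
After char 2 ('2'=54): chars_in_quartet=3 acc=0x3FA76 bytes_emitted=0
After char 3 ('f'=31): chars_in_quartet=4 acc=0xFE9D9F -> emit FE 9D 9F, reset; bytes_emitted=3
After char 4 ('I'=8): chars_in_quartet=1 acc=0x8 bytes_emitted=3
After char 5 ('N'=13): chars_in_quartet=2 acc=0x20D bytes_emitted=3
After char 6 ('g'=32): chars_in_quartet=3 acc=0x8360 bytes_emitted=3

Answer: 3 0x8360 3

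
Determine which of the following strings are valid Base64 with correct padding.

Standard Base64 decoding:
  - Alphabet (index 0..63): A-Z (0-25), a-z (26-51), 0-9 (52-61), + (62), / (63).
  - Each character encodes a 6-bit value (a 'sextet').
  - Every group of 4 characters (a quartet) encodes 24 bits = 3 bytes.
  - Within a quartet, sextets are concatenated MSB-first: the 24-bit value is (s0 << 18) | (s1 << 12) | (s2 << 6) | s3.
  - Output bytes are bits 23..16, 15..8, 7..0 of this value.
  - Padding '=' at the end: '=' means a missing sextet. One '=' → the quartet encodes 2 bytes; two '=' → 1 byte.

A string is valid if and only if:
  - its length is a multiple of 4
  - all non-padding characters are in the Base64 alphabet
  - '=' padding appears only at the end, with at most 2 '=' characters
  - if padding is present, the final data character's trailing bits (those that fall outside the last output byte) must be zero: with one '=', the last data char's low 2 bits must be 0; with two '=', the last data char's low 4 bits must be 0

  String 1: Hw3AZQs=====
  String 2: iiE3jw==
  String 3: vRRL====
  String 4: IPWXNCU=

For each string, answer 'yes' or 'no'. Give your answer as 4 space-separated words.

String 1: 'Hw3AZQs=====' → invalid (5 pad chars (max 2))
String 2: 'iiE3jw==' → valid
String 3: 'vRRL====' → invalid (4 pad chars (max 2))
String 4: 'IPWXNCU=' → valid

Answer: no yes no yes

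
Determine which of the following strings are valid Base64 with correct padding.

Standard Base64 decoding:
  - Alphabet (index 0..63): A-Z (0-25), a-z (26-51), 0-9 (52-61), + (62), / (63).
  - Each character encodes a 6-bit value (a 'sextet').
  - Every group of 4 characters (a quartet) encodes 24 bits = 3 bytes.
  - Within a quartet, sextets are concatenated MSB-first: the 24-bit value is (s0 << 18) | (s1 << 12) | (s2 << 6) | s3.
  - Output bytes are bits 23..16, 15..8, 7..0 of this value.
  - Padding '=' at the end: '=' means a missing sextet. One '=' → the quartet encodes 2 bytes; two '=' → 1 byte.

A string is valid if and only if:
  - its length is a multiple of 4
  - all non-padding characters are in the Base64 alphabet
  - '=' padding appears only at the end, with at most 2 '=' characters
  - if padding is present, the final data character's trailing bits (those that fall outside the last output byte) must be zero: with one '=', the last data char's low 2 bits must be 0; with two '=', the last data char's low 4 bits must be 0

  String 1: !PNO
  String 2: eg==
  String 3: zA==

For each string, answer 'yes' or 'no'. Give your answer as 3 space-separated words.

Answer: no yes yes

Derivation:
String 1: '!PNO' → invalid (bad char(s): ['!'])
String 2: 'eg==' → valid
String 3: 'zA==' → valid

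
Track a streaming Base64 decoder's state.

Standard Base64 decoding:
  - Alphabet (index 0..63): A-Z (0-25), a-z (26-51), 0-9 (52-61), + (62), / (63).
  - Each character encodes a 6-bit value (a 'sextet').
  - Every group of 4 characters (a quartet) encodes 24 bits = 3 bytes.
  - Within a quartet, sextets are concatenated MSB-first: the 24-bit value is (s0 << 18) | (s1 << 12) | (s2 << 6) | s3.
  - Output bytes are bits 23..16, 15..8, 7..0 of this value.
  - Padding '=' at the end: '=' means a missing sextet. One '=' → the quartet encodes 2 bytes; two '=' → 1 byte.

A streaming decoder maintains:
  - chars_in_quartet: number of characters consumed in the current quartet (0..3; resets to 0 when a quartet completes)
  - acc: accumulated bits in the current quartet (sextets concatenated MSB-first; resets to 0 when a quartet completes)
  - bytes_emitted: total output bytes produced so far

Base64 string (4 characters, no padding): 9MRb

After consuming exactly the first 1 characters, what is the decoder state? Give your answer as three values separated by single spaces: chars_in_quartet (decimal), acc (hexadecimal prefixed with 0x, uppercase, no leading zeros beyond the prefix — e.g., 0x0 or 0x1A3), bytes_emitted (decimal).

Answer: 1 0x3D 0

Derivation:
After char 0 ('9'=61): chars_in_quartet=1 acc=0x3D bytes_emitted=0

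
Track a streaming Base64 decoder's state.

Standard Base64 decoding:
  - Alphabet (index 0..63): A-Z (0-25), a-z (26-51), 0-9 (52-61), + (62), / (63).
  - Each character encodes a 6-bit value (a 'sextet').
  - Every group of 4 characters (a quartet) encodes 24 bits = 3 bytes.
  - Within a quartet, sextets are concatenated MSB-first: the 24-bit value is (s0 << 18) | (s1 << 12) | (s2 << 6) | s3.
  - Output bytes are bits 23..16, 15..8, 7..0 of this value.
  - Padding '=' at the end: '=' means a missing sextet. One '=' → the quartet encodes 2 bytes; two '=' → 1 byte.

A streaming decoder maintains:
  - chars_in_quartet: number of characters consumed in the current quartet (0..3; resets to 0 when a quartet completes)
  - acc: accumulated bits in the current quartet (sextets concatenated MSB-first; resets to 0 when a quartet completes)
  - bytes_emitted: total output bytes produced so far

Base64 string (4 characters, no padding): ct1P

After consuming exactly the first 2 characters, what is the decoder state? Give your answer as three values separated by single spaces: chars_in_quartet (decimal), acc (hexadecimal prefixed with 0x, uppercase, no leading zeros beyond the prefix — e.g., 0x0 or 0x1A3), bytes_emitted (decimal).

Answer: 2 0x72D 0

Derivation:
After char 0 ('c'=28): chars_in_quartet=1 acc=0x1C bytes_emitted=0
After char 1 ('t'=45): chars_in_quartet=2 acc=0x72D bytes_emitted=0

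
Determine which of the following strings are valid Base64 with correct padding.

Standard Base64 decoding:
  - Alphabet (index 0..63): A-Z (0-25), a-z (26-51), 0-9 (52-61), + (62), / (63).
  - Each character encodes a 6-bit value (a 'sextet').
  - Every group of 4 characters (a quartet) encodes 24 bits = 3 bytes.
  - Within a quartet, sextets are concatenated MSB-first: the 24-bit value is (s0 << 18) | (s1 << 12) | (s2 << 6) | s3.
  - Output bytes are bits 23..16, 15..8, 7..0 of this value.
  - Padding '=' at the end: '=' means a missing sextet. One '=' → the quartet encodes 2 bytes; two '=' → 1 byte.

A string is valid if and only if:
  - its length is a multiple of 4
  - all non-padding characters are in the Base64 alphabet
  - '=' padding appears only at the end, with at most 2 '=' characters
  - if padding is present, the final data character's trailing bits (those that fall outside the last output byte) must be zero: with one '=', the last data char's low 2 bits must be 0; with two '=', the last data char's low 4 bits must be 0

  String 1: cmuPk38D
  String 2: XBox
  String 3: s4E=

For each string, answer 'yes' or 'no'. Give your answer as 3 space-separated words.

String 1: 'cmuPk38D' → valid
String 2: 'XBox' → valid
String 3: 's4E=' → valid

Answer: yes yes yes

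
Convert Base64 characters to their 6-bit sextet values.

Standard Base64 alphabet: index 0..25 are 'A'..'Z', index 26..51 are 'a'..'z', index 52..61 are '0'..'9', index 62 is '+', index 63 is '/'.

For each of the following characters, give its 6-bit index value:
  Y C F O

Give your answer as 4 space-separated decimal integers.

'Y': A..Z range, ord('Y') − ord('A') = 24
'C': A..Z range, ord('C') − ord('A') = 2
'F': A..Z range, ord('F') − ord('A') = 5
'O': A..Z range, ord('O') − ord('A') = 14

Answer: 24 2 5 14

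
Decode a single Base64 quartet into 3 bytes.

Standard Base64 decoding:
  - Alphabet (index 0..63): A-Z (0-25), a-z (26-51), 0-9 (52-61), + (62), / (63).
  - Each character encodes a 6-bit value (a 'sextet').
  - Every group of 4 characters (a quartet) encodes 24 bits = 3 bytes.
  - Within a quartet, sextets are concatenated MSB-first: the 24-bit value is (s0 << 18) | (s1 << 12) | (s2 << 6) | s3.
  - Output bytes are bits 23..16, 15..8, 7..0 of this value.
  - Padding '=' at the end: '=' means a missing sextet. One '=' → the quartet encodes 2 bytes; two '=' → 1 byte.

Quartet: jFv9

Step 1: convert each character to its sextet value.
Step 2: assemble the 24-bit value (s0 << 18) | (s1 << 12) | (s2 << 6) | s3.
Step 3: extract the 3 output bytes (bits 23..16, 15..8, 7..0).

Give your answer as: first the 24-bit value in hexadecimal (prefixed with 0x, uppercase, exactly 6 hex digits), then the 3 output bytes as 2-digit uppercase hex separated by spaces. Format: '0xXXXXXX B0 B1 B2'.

Sextets: j=35, F=5, v=47, 9=61
24-bit: (35<<18) | (5<<12) | (47<<6) | 61
      = 0x8C0000 | 0x005000 | 0x000BC0 | 0x00003D
      = 0x8C5BFD
Bytes: (v>>16)&0xFF=8C, (v>>8)&0xFF=5B, v&0xFF=FD

Answer: 0x8C5BFD 8C 5B FD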